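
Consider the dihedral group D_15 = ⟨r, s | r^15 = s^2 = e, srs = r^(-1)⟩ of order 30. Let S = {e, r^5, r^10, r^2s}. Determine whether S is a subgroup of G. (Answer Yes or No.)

No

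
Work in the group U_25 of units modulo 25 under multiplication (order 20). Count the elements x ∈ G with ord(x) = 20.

8

The elements of order 20 are: 2, 3, 8, 12, 13, 17, 22, 23.
That's 8.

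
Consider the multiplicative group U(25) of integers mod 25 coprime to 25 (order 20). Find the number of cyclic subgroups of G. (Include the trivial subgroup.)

Group the elements of G by the cyclic subgroup they generate; each cyclic subgroup of order d accounts for φ(d) elements.
Cyclic subgroups by order — order 1: 1; order 2: 1; order 4: 1; order 5: 1; order 10: 1; order 20: 1.
Total: 6.

6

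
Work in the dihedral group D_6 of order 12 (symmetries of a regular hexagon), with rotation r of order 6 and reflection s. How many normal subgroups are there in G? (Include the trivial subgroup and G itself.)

G has 16 subgroups. Checking conjugation-invariance by order — order 1: 1/1 normal; order 2: 1/7 normal; order 3: 1/1 normal; order 4: 0/3 normal; order 6: 3/3 normal; order 12: 1/1 normal.
Total normal subgroups: 7.

7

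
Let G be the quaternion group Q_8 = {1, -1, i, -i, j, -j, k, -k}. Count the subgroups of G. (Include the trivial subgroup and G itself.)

6

|G| = 8, so by Lagrange every subgroup order divides 8. Divisors: 1, 2, 4, 8.
Subgroups by order — order 1: 1; order 2: 1; order 4: 3; order 8: 1.
Total: 1 + 1 + 3 + 1 = 6.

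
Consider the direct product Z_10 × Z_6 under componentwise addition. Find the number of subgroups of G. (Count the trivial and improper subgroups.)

|G| = 60, so by Lagrange every subgroup order divides 60. Divisors: 1, 2, 3, 4, 5, 6, 10, 12, 15, 20, 30, 60.
Subgroups by order — order 1: 1; order 2: 3; order 3: 1; order 4: 1; order 5: 1; order 6: 3; order 10: 3; order 12: 1; order 15: 1; order 20: 1; order 30: 3; order 60: 1.
Total: 1 + 3 + 1 + 1 + 1 + 3 + 3 + 1 + 1 + 1 + 3 + 1 = 20.

20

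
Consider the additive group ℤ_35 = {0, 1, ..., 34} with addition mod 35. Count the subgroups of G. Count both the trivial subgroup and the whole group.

Subgroups of the cyclic group ℤ_35 correspond bijectively to divisors of 35.
Divisors of 35: 1, 5, 7, 35.
So ℤ_35 has 4 subgroups.

4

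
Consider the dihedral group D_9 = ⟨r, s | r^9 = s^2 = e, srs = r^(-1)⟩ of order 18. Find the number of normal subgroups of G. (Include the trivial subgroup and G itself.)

G has 16 subgroups. Checking conjugation-invariance by order — order 1: 1/1 normal; order 2: 0/9 normal; order 3: 1/1 normal; order 6: 0/3 normal; order 9: 1/1 normal; order 18: 1/1 normal.
Total normal subgroups: 4.

4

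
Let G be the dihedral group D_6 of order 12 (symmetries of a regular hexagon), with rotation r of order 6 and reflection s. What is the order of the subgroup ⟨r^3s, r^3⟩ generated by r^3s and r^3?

4

|⟨r^3s⟩| = 2 and |⟨r^3⟩| = 2, so |H| is a multiple of lcm(2, 2) = 2 and divides |G| = 12.
Closing under the operation: H = {e, r^3, s, r^3s}, so |H| = 4.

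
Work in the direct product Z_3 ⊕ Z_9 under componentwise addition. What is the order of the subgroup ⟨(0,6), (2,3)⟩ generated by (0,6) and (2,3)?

9

|⟨(0,6)⟩| = 3 and |⟨(2,3)⟩| = 3, so |H| is a multiple of lcm(3, 3) = 3 and divides |G| = 27.
Closing under the operation: H = {(0,0), (0,3), (0,6), (1,0), (1,3), (1,6), (2,0), (2,3), (2,6)}, so |H| = 9.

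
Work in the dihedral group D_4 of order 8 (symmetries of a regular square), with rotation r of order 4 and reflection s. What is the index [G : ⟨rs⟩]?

4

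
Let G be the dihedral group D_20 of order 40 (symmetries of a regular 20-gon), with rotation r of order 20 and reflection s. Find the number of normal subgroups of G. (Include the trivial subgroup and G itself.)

G has 48 subgroups. Checking conjugation-invariance by order — order 1: 1/1 normal; order 2: 1/21 normal; order 4: 1/11 normal; order 5: 1/1 normal; order 8: 0/5 normal; order 10: 1/5 normal; order 20: 3/3 normal; order 40: 1/1 normal.
Total normal subgroups: 9.

9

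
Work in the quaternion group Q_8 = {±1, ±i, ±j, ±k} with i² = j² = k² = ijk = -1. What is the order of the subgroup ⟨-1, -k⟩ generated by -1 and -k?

4

|⟨-1⟩| = 2 and |⟨-k⟩| = 4, so |H| is a multiple of lcm(2, 4) = 4 and divides |G| = 8.
Closing under the operation: H = {1, -1, k, -k}, so |H| = 4.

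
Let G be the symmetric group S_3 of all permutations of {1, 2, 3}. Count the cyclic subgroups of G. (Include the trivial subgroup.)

Each element a generates a cyclic subgroup ⟨a⟩; distinct elements may generate the same one (a cyclic group of order d has φ(d) generators).
Cyclic subgroups by order — order 1: 1; order 2: 3; order 3: 1.
Total: 5.

5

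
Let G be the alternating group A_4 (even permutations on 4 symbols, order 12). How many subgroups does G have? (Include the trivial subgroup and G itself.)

|G| = 12, so by Lagrange every subgroup order divides 12. Divisors: 1, 2, 3, 4, 6, 12.
Subgroups by order — order 1: 1; order 2: 3; order 3: 4; order 4: 1; order 6: 0; order 12: 1.
Total: 1 + 3 + 4 + 1 + 0 + 1 = 10.

10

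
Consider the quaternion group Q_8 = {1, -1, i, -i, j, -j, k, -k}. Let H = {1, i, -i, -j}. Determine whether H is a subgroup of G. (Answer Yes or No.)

-j ∈ H but its inverse j ∉ H, so H is not a subgroup.

No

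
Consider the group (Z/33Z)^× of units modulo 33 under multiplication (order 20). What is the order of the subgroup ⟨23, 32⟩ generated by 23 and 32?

4

|⟨23⟩| = 2 and |⟨32⟩| = 2, so |H| is a multiple of lcm(2, 2) = 2 and divides |G| = 20.
Closing under the operation: H = {1, 10, 23, 32}, so |H| = 4.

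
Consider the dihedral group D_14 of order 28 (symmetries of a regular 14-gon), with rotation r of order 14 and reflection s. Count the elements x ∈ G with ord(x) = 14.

The elements of order 14 are: r, r^3, r^5, r^9, r^11, r^13.
That's 6.

6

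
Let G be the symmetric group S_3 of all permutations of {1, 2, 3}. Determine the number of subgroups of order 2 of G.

|G| = 6 and 2 | 6, so subgroups of order 2 are possible by Lagrange.
The subgroups of order 2 are: {e, (1 2)}; {e, (1 3)}; {e, (2 3)}.
So G has 3 subgroups of order 2.

3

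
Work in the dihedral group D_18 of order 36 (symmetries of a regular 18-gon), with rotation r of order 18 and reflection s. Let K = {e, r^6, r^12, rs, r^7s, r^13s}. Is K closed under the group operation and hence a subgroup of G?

Yes

|K| = 6 divides |G| = 36, consistent with Lagrange.
K contains the identity, every element's inverse is in K, and K is closed under ·: it is a subgroup.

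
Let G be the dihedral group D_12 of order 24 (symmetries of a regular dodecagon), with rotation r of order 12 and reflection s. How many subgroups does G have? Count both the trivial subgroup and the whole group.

|G| = 24, so by Lagrange every subgroup order divides 24. Divisors: 1, 2, 3, 4, 6, 8, 12, 24.
Subgroups by order — order 1: 1; order 2: 13; order 3: 1; order 4: 7; order 6: 5; order 8: 3; order 12: 3; order 24: 1.
Total: 1 + 13 + 1 + 7 + 5 + 3 + 3 + 1 = 34.

34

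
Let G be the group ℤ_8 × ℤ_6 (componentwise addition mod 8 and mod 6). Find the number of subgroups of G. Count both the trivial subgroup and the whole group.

22

|G| = 48, so by Lagrange every subgroup order divides 48. Divisors: 1, 2, 3, 4, 6, 8, 12, 16, 24, 48.
Subgroups by order — order 1: 1; order 2: 3; order 3: 1; order 4: 3; order 6: 3; order 8: 3; order 12: 3; order 16: 1; order 24: 3; order 48: 1.
Total: 1 + 3 + 1 + 3 + 3 + 3 + 3 + 1 + 3 + 1 = 22.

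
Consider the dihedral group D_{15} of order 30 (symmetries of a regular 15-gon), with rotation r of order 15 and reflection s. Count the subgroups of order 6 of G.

5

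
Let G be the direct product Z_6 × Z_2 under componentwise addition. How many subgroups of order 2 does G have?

3

|G| = 12 and 2 | 12, so subgroups of order 2 are possible by Lagrange.
The subgroups of order 2 are: {(0,0), (0,1)}; {(0,0), (3,0)}; {(0,0), (3,1)}.
So G has 3 subgroups of order 2.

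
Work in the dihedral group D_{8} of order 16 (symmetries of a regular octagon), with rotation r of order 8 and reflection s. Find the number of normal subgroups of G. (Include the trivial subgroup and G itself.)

7

G has 19 subgroups. Checking conjugation-invariance by order — order 1: 1/1 normal; order 2: 1/9 normal; order 4: 1/5 normal; order 8: 3/3 normal; order 16: 1/1 normal.
Total normal subgroups: 7.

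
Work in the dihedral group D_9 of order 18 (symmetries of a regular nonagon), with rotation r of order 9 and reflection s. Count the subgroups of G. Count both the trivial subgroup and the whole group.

16

|G| = 18, so by Lagrange every subgroup order divides 18. Divisors: 1, 2, 3, 6, 9, 18.
Subgroups by order — order 1: 1; order 2: 9; order 3: 1; order 6: 3; order 9: 1; order 18: 1.
Total: 1 + 9 + 1 + 3 + 1 + 1 = 16.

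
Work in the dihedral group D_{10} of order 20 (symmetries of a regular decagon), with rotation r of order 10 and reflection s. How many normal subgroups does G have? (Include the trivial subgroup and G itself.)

7

G has 22 subgroups. Checking conjugation-invariance by order — order 1: 1/1 normal; order 2: 1/11 normal; order 4: 0/5 normal; order 5: 1/1 normal; order 10: 3/3 normal; order 20: 1/1 normal.
Total normal subgroups: 7.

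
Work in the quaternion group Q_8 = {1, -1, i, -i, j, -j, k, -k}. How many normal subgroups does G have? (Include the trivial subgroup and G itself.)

6

G has 6 subgroups. Checking conjugation-invariance by order — order 1: 1/1 normal; order 2: 1/1 normal; order 4: 3/3 normal; order 8: 1/1 normal.
Total normal subgroups: 6.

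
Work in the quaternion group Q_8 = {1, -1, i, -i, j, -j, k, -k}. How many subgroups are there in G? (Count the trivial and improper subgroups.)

|G| = 8, so by Lagrange every subgroup order divides 8. Divisors: 1, 2, 4, 8.
Subgroups by order — order 1: 1; order 2: 1; order 4: 3; order 8: 1.
Total: 1 + 1 + 3 + 1 = 6.

6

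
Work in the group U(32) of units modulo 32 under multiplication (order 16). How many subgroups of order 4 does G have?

3

|G| = 16 and 4 | 16, so subgroups of order 4 are possible by Lagrange.
The subgroups of order 4 are: {1, 15, 17, 31}; {1, 7, 17, 23}; {1, 9, 17, 25}.
So G has 3 subgroups of order 4.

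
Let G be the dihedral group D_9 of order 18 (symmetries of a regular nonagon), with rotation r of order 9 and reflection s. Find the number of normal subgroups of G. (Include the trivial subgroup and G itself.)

4

G has 16 subgroups. Checking conjugation-invariance by order — order 1: 1/1 normal; order 2: 0/9 normal; order 3: 1/1 normal; order 6: 0/3 normal; order 9: 1/1 normal; order 18: 1/1 normal.
Total normal subgroups: 4.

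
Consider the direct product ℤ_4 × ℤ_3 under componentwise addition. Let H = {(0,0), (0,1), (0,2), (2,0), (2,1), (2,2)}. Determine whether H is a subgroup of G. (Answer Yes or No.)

|H| = 6 divides |G| = 12, consistent with Lagrange.
H contains the identity, every element's inverse is in H, and H is closed under +: it is a subgroup.
In fact H = ⟨(2,2)⟩.

Yes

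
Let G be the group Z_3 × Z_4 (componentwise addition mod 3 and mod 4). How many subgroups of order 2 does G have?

|G| = 12 and 2 | 12, so subgroups of order 2 are possible by Lagrange.
The subgroups of order 2 are: {(0,0), (0,2)}.
So G has 1 subgroup of order 2.

1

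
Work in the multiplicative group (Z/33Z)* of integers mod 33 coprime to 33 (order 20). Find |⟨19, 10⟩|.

10

|⟨19⟩| = 10 and |⟨10⟩| = 2, so |H| is a multiple of lcm(10, 2) = 10 and divides |G| = 20.
Closing under the operation: H = {1, 4, 7, 10, 13, 16, 19, 25, 28, 31}, so |H| = 10.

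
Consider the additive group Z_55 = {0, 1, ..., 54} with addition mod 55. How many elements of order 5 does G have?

4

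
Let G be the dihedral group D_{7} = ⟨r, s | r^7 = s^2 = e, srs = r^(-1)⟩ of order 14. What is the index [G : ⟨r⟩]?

2

|⟨r⟩| = 7 and |G| = 14.
By Lagrange, [G : H] = |G|/|H| = 14/7 = 2.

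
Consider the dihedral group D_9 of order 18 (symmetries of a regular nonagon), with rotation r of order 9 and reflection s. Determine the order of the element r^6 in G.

3

Computing powers of r^6: the smallest k with (r^6)^k = e is k = 3.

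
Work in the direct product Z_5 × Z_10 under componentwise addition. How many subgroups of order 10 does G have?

6

|G| = 50 and 10 | 50, so subgroups of order 10 are possible by Lagrange.
The subgroups of order 10 are: {(0,0), (0,1), (0,2), (0,3), (0,4), (0,5), (0,6), (0,7), (0,8), (0,9)}; {(0,0), (0,5), (1,0), (1,5), (2,0), (2,5), (3,0), (3,5), (4,0), (4,5)}; {(0,0), (0,5), (1,1), (1,6), (2,2), (2,7), (3,3), (3,8), (4,4), (4,9)}; {(0,0), (0,5), (1,2), (1,7), (2,4), (2,9), (3,1), (3,6), (4,3), (4,8)}; … (6 in all).
So G has 6 subgroups of order 10.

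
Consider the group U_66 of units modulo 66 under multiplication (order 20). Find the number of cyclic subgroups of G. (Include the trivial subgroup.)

8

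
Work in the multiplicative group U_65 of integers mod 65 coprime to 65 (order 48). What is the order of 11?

Compute successive powers of 11 mod 65: 11, 56, 31, 16, 46, 51, 41, 61, …; 11^12 ≡ 1 (mod 65).
So |⟨11⟩| = 12.

12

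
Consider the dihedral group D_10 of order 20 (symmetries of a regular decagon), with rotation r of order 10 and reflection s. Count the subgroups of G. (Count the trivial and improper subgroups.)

22

|G| = 20, so by Lagrange every subgroup order divides 20. Divisors: 1, 2, 4, 5, 10, 20.
Subgroups by order — order 1: 1; order 2: 11; order 4: 5; order 5: 1; order 10: 3; order 20: 1.
Total: 1 + 11 + 5 + 1 + 3 + 1 = 22.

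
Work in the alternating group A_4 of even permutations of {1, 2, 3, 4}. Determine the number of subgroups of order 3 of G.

|G| = 12 and 3 | 12, so subgroups of order 3 are possible by Lagrange.
The subgroups of order 3 are: {e, (1 2 3), (1 3 2)}; {e, (1 2 4), (1 4 2)}; {e, (1 3 4), (1 4 3)}; {e, (2 3 4), (2 4 3)}.
So G has 4 subgroups of order 3.

4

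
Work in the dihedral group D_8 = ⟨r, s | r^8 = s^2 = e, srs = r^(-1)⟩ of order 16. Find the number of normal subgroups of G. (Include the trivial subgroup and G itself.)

G has 19 subgroups. Checking conjugation-invariance by order — order 1: 1/1 normal; order 2: 1/9 normal; order 4: 1/5 normal; order 8: 3/3 normal; order 16: 1/1 normal.
Total normal subgroups: 7.

7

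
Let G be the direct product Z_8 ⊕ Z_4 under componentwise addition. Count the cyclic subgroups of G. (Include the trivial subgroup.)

Group the elements of G by the cyclic subgroup they generate; each cyclic subgroup of order d accounts for φ(d) elements.
Cyclic subgroups by order — order 1: 1; order 2: 3; order 4: 6; order 8: 4.
Total: 14.

14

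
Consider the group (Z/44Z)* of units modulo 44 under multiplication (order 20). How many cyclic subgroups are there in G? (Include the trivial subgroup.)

A cyclic subgroup of order d is generated by each of its φ(d) elements of order d, so the cyclic subgroups of order d number (#elements of order d)/φ(d).
Cyclic subgroups by order — order 1: 1; order 2: 3; order 5: 1; order 10: 3.
Total: 8.

8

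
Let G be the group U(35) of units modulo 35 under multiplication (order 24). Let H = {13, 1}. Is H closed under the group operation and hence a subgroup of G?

13 ∈ H but its inverse 27 ∉ H, so H is not a subgroup.

No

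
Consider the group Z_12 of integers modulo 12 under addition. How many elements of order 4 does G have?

2

In a cyclic group of order 12, the number of elements of order d (for d | 12) is φ(d).
φ(4) = 2.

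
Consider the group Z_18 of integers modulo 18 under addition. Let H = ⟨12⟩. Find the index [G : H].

|⟨12⟩| = 3 and |G| = 18.
By Lagrange, [G : H] = |G|/|H| = 18/3 = 6.

6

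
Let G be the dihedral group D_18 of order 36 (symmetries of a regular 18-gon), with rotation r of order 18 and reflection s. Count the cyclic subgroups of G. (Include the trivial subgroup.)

24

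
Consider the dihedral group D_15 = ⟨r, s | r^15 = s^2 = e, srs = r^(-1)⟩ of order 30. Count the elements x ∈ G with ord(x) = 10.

No element of G has order 10 (even though 10 | 30).

0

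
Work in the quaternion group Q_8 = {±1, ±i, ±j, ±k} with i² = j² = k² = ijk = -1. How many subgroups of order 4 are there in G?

3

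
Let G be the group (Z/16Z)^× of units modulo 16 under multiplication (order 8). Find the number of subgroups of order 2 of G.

3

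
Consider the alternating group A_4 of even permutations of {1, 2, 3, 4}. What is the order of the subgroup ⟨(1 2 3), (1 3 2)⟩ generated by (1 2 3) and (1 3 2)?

3

|⟨(1 2 3)⟩| = 3 and |⟨(1 3 2)⟩| = 3, so |H| is a multiple of lcm(3, 3) = 3 and divides |G| = 12.
Closing under the operation: H = {e, (1 2 3), (1 3 2)}, so |H| = 3.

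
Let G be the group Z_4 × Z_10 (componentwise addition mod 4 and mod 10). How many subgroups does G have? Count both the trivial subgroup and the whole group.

16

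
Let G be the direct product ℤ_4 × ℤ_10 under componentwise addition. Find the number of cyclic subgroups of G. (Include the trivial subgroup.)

12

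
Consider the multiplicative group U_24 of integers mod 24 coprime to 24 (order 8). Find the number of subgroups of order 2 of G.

|G| = 8 and 2 | 8, so subgroups of order 2 are possible by Lagrange.
The subgroups of order 2 are: {1, 11}; {1, 13}; {1, 17}; {1, 19}; … (7 in all).
So G has 7 subgroups of order 2.

7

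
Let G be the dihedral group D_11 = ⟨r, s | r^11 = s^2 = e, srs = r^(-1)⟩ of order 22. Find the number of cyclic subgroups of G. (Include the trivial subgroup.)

13

Group the elements of G by the cyclic subgroup they generate; each cyclic subgroup of order d accounts for φ(d) elements.
Cyclic subgroups by order — order 1: 1; order 2: 11; order 11: 1.
Total: 13.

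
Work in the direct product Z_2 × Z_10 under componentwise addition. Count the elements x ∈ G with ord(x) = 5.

4

An element (a,b) has order lcm(ord(a), ord(b)); count pairs with lcm equal to 5.
Enumerating gives 4 such elements.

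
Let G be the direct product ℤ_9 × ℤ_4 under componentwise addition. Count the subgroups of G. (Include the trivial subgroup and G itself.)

|G| = 36, so by Lagrange every subgroup order divides 36. Divisors: 1, 2, 3, 4, 6, 9, 12, 18, 36.
Subgroups by order — order 1: 1; order 2: 1; order 3: 1; order 4: 1; order 6: 1; order 9: 1; order 12: 1; order 18: 1; order 36: 1.
Total: 1 + 1 + 1 + 1 + 1 + 1 + 1 + 1 + 1 = 9.

9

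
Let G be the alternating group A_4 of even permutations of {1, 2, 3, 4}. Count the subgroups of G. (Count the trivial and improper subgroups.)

10

|G| = 12, so by Lagrange every subgroup order divides 12. Divisors: 1, 2, 3, 4, 6, 12.
Subgroups by order — order 1: 1; order 2: 3; order 3: 4; order 4: 1; order 6: 0; order 12: 1.
Total: 1 + 3 + 4 + 1 + 0 + 1 = 10.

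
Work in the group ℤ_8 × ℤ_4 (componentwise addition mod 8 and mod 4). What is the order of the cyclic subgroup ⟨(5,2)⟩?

8

The order of (5,2) in Z_8 × Z_4 is lcm(ord(5) in Z_8, ord(2) in Z_4).
ord(5) = 8 and ord(2) = 2, so |⟨(5,2)⟩| = lcm(8, 2) = 8.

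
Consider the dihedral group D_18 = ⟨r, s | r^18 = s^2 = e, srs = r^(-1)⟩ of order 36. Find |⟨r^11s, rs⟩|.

|⟨r^11s⟩| = 2 and |⟨rs⟩| = 2, so |H| is a multiple of lcm(2, 2) = 2 and divides |G| = 36.
Closing under the operation: H = {e, r^2, r^4, r^6, r^8, r^10, r^12, r^14, r^16, rs, r^3s, r^5s, r^7s, r^9s, r^11s, r^13s, r^15s, r^17s}, so |H| = 18.

18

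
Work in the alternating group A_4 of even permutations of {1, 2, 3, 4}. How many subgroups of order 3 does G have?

4

|G| = 12 and 3 | 12, so subgroups of order 3 are possible by Lagrange.
The subgroups of order 3 are: {e, (1 2 3), (1 3 2)}; {e, (1 2 4), (1 4 2)}; {e, (1 3 4), (1 4 3)}; {e, (2 3 4), (2 4 3)}.
So G has 4 subgroups of order 3.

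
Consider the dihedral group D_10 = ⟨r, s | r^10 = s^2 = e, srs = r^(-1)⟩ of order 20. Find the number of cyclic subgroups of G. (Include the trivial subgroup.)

14

Each element a generates a cyclic subgroup ⟨a⟩; distinct elements may generate the same one (a cyclic group of order d has φ(d) generators).
Cyclic subgroups by order — order 1: 1; order 2: 11; order 5: 1; order 10: 1.
Total: 14.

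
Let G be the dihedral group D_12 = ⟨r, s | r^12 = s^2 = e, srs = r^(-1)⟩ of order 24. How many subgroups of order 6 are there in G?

|G| = 24 and 6 | 24, so subgroups of order 6 are possible by Lagrange.
The subgroups of order 6 are: {e, r^2, r^4, r^6, r^8, r^10}; {e, r^4, r^8, r^2s, r^6s, r^10s}; {e, r^4, r^8, r^3s, r^7s, r^11s}; {e, r^4, r^8, s, r^4s, r^8s}; … (5 in all).
So G has 5 subgroups of order 6.

5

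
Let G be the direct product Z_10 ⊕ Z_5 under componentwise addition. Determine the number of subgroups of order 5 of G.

|G| = 50 and 5 | 50, so subgroups of order 5 are possible by Lagrange.
The subgroups of order 5 are: {(0,0), (0,1), (0,2), (0,3), (0,4)}; {(0,0), (2,0), (4,0), (6,0), (8,0)}; {(0,0), (2,1), (4,2), (6,3), (8,4)}; {(0,0), (2,2), (4,4), (6,1), (8,3)}; … (6 in all).
So G has 6 subgroups of order 5.

6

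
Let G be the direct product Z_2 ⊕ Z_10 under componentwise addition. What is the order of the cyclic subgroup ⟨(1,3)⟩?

10

The order of (1,3) in Z_2 × Z_10 is lcm(ord(1) in Z_2, ord(3) in Z_10).
ord(1) = 2 and ord(3) = 10, so |⟨(1,3)⟩| = lcm(2, 10) = 10.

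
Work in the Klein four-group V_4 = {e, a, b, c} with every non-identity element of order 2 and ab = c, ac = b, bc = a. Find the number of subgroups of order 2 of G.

3

|G| = 4 and 2 | 4, so subgroups of order 2 are possible by Lagrange.
The subgroups of order 2 are: {e, a}; {e, b}; {e, c}.
So G has 3 subgroups of order 2.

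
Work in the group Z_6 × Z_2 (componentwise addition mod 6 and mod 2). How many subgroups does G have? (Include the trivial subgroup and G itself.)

|G| = 12, so by Lagrange every subgroup order divides 12. Divisors: 1, 2, 3, 4, 6, 12.
Subgroups by order — order 1: 1; order 2: 3; order 3: 1; order 4: 1; order 6: 3; order 12: 1.
Total: 1 + 3 + 1 + 1 + 3 + 1 = 10.

10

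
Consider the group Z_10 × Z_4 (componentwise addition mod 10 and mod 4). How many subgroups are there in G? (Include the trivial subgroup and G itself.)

|G| = 40, so by Lagrange every subgroup order divides 40. Divisors: 1, 2, 4, 5, 8, 10, 20, 40.
Subgroups by order — order 1: 1; order 2: 3; order 4: 3; order 5: 1; order 8: 1; order 10: 3; order 20: 3; order 40: 1.
Total: 1 + 3 + 3 + 1 + 1 + 3 + 3 + 1 = 16.

16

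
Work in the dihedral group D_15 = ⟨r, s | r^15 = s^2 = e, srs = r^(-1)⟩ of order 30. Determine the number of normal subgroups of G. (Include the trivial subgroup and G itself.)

5

G has 28 subgroups. Checking conjugation-invariance by order — order 1: 1/1 normal; order 2: 0/15 normal; order 3: 1/1 normal; order 5: 1/1 normal; order 6: 0/5 normal; order 10: 0/3 normal; order 15: 1/1 normal; order 30: 1/1 normal.
Total normal subgroups: 5.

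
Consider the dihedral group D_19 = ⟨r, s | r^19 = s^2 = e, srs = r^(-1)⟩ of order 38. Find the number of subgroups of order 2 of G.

|G| = 38 and 2 | 38, so subgroups of order 2 are possible by Lagrange.
The subgroups of order 2 are: {e, r^10s}; {e, r^11s}; {e, r^12s}; {e, r^13s}; … (19 in all).
So G has 19 subgroups of order 2.

19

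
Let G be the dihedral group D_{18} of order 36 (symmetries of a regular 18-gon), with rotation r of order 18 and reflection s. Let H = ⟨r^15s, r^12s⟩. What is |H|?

12

|⟨r^15s⟩| = 2 and |⟨r^12s⟩| = 2, so |H| is a multiple of lcm(2, 2) = 2 and divides |G| = 36.
Closing under the operation: H = {e, r^3, r^6, r^9, r^12, r^15, s, r^3s, r^6s, r^9s, r^12s, r^15s}, so |H| = 12.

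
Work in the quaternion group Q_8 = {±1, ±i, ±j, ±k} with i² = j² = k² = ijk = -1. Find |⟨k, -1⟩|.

|⟨k⟩| = 4 and |⟨-1⟩| = 2, so |H| is a multiple of lcm(4, 2) = 4 and divides |G| = 8.
Closing under the operation: H = {1, -1, k, -k}, so |H| = 4.

4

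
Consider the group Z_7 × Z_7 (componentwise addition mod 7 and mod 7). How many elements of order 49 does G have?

An element (a,b) has order lcm(ord(a), ord(b)); count pairs with lcm equal to 49.
Enumerating gives 0 such elements.

0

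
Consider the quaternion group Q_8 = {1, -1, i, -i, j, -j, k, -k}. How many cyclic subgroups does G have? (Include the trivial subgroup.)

5

A cyclic subgroup of order d is generated by each of its φ(d) elements of order d, so the cyclic subgroups of order d number (#elements of order d)/φ(d).
Cyclic subgroups by order — order 1: 1; order 2: 1; order 4: 3.
Total: 5.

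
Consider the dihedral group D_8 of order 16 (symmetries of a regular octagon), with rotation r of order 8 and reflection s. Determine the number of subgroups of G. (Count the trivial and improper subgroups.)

|G| = 16, so by Lagrange every subgroup order divides 16. Divisors: 1, 2, 4, 8, 16.
Subgroups by order — order 1: 1; order 2: 9; order 4: 5; order 8: 3; order 16: 1.
Total: 1 + 9 + 5 + 3 + 1 = 19.

19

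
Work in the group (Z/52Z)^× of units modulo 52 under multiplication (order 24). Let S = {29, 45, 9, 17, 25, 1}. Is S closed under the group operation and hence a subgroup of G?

17 ∈ S but its inverse 49 ∉ S, so S is not a subgroup.

No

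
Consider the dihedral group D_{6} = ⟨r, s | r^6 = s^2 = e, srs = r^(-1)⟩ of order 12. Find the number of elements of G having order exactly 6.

2

The elements of order 6 are: r, r^5.
That's 2.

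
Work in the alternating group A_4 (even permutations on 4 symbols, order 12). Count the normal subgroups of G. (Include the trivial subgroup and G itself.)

G has 10 subgroups. Checking conjugation-invariance by order — order 1: 1/1 normal; order 2: 0/3 normal; order 3: 0/4 normal; order 4: 1/1 normal; order 12: 1/1 normal.
Total normal subgroups: 3.

3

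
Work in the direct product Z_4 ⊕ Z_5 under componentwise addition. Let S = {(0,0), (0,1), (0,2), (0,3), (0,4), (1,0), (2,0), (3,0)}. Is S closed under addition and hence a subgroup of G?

No

|S| = 8 does not divide |G| = 20, so by Lagrange S is not a subgroup.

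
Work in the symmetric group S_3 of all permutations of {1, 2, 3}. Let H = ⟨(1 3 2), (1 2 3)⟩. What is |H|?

|⟨(1 3 2)⟩| = 3 and |⟨(1 2 3)⟩| = 3, so |H| is a multiple of lcm(3, 3) = 3 and divides |G| = 6.
Closing under the operation: H = {e, (1 2 3), (1 3 2)}, so |H| = 3.

3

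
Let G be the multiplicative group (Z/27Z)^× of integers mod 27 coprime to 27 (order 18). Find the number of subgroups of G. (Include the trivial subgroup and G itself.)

6

|G| = 18, so by Lagrange every subgroup order divides 18. Divisors: 1, 2, 3, 6, 9, 18.
Subgroups by order — order 1: 1; order 2: 1; order 3: 1; order 6: 1; order 9: 1; order 18: 1.
Total: 1 + 1 + 1 + 1 + 1 + 1 = 6.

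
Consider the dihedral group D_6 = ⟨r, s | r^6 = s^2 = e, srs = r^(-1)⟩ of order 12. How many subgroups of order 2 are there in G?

7

|G| = 12 and 2 | 12, so subgroups of order 2 are possible by Lagrange.
The subgroups of order 2 are: {e, r^2s}; {e, r^3}; {e, r^3s}; {e, r^4s}; … (7 in all).
So G has 7 subgroups of order 2.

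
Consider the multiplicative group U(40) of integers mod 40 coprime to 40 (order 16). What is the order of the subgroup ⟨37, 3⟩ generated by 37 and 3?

|⟨37⟩| = 4 and |⟨3⟩| = 4, so |H| is a multiple of lcm(4, 4) = 4 and divides |G| = 16.
Closing under the operation: H = {1, 3, 9, 13, 27, 31, 37, 39}, so |H| = 8.

8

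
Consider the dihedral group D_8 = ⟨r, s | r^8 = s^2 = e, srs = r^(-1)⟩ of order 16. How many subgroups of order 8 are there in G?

|G| = 16 and 8 | 16, so subgroups of order 8 are possible by Lagrange.
The subgroups of order 8 are: {e, r, r^2, r^3, r^4, r^5, r^6, r^7}; {e, r^2, r^4, r^6, s, r^2s, r^4s, r^6s}; {e, r^2, r^4, r^6, rs, r^3s, r^5s, r^7s}.
So G has 3 subgroups of order 8.

3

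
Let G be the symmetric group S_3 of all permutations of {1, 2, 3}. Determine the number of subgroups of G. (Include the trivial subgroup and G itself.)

|G| = 6, so by Lagrange every subgroup order divides 6. Divisors: 1, 2, 3, 6.
Subgroups by order — order 1: 1; order 2: 3; order 3: 1; order 6: 1.
Total: 1 + 3 + 1 + 1 = 6.

6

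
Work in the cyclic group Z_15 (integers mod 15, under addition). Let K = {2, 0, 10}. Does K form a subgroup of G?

10 ∈ K but its inverse 5 ∉ K, so K is not a subgroup.

No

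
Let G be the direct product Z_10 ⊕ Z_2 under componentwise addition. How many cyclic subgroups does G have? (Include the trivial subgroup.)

8

Each element a generates a cyclic subgroup ⟨a⟩; distinct elements may generate the same one (a cyclic group of order d has φ(d) generators).
Cyclic subgroups by order — order 1: 1; order 2: 3; order 5: 1; order 10: 3.
Total: 8.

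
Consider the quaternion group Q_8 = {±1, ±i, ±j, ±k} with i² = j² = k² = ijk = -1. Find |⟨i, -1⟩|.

|⟨i⟩| = 4 and |⟨-1⟩| = 2, so |H| is a multiple of lcm(4, 2) = 4 and divides |G| = 8.
Closing under the operation: H = {1, -1, i, -i}, so |H| = 4.

4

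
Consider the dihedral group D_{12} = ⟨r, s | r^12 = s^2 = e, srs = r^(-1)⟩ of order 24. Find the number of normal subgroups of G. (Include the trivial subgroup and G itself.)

G has 34 subgroups. Checking conjugation-invariance by order — order 1: 1/1 normal; order 2: 1/13 normal; order 3: 1/1 normal; order 4: 1/7 normal; order 6: 1/5 normal; order 8: 0/3 normal; order 12: 3/3 normal; order 24: 1/1 normal.
Total normal subgroups: 9.

9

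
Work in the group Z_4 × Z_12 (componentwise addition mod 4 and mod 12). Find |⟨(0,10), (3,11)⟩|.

24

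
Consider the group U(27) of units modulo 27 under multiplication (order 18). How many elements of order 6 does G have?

The elements of order 6 are: 8, 17.
That's 2.

2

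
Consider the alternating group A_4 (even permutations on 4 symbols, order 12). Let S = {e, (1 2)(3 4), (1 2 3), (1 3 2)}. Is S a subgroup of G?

Closure fails: (1 3 2) ∘ (1 2)(3 4) = (2 3 4) ∉ S. So S is not a subgroup.

No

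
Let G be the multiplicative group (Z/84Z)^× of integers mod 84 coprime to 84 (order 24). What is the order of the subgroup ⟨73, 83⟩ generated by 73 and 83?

12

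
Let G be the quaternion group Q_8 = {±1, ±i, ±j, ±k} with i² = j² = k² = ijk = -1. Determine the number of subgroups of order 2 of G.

|G| = 8 and 2 | 8, so subgroups of order 2 are possible by Lagrange.
The subgroups of order 2 are: {1, -1}.
So G has 1 subgroup of order 2.

1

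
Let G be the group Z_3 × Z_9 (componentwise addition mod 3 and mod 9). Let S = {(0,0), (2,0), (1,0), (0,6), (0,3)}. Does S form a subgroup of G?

No

|S| = 5 does not divide |G| = 27, so by Lagrange S is not a subgroup.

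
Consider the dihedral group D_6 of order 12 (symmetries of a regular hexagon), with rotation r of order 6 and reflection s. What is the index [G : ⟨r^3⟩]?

|⟨r^3⟩| = 2 and |G| = 12.
By Lagrange, [G : H] = |G|/|H| = 12/2 = 6.

6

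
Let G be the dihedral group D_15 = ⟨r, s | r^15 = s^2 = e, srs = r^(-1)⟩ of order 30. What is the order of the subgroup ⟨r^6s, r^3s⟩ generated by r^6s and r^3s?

|⟨r^6s⟩| = 2 and |⟨r^3s⟩| = 2, so |H| is a multiple of lcm(2, 2) = 2 and divides |G| = 30.
Closing under the operation: H = {e, r^3, r^6, r^9, r^12, s, r^3s, r^6s, r^9s, r^12s}, so |H| = 10.

10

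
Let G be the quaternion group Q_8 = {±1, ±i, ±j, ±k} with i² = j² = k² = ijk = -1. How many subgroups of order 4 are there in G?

3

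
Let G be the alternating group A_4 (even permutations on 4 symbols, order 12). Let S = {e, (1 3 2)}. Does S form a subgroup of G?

No

(1 3 2) ∈ S but its inverse (1 2 3) ∉ S, so S is not a subgroup.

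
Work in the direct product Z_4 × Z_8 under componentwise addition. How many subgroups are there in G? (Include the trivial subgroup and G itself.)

22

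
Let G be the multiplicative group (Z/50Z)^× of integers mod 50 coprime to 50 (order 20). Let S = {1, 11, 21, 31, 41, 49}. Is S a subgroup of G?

|S| = 6 does not divide |G| = 20, so by Lagrange S is not a subgroup.

No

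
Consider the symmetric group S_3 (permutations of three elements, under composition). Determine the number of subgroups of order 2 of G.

3

|G| = 6 and 2 | 6, so subgroups of order 2 are possible by Lagrange.
The subgroups of order 2 are: {e, (1 2)}; {e, (1 3)}; {e, (2 3)}.
So G has 3 subgroups of order 2.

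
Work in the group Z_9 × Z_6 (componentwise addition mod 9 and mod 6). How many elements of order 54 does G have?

An element (a,b) has order lcm(ord(a), ord(b)); count pairs with lcm equal to 54.
Enumerating gives 0 such elements.

0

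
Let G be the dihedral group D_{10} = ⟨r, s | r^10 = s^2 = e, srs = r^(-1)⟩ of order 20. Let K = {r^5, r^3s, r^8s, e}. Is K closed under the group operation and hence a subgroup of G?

Yes

|K| = 4 divides |G| = 20, consistent with Lagrange.
K contains the identity, every element's inverse is in K, and K is closed under ·: it is a subgroup.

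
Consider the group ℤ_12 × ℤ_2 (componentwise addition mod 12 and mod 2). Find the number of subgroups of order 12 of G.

3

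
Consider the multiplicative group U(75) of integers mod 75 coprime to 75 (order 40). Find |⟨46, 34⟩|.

10

|⟨46⟩| = 5 and |⟨34⟩| = 10, so |H| is a multiple of lcm(5, 10) = 10 and divides |G| = 40.
Closing under the operation: H = {1, 4, 16, 19, 31, 34, 46, 49, 61, 64}, so |H| = 10.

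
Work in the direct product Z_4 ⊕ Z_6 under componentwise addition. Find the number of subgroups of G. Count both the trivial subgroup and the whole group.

16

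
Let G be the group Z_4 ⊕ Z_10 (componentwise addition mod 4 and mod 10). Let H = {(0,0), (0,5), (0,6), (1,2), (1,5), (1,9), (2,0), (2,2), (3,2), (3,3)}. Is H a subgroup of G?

(1,2) ∈ H but its inverse (3,8) ∉ H, so H is not a subgroup.

No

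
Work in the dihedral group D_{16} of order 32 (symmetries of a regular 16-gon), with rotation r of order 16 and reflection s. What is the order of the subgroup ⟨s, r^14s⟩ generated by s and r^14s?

|⟨s⟩| = 2 and |⟨r^14s⟩| = 2, so |H| is a multiple of lcm(2, 2) = 2 and divides |G| = 32.
Closing under the operation: H = {e, r^2, r^4, r^6, r^8, r^10, r^12, r^14, s, r^2s, r^4s, r^6s, r^8s, r^10s, r^12s, r^14s}, so |H| = 16.

16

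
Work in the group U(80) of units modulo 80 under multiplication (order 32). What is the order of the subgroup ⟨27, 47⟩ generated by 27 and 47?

16

|⟨27⟩| = 4 and |⟨47⟩| = 4, so |H| is a multiple of lcm(4, 4) = 4 and divides |G| = 32.
Closing under the operation: H = {1, 3, 7, 9, 21, 23, 27, 29, 41, 43, 47, 49, 61, 63, 67, 69}, so |H| = 16.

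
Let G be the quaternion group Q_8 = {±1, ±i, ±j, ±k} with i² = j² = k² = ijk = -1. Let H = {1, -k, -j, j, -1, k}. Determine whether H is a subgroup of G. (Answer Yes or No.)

|H| = 6 does not divide |G| = 8, so by Lagrange H is not a subgroup.

No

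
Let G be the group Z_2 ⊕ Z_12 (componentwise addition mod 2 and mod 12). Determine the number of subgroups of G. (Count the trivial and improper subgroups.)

|G| = 24, so by Lagrange every subgroup order divides 24. Divisors: 1, 2, 3, 4, 6, 8, 12, 24.
Subgroups by order — order 1: 1; order 2: 3; order 3: 1; order 4: 3; order 6: 3; order 8: 1; order 12: 3; order 24: 1.
Total: 1 + 3 + 1 + 3 + 3 + 1 + 3 + 1 = 16.

16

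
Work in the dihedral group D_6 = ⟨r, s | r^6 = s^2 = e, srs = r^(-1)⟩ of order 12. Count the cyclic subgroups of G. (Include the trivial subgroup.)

10

A cyclic subgroup of order d is generated by each of its φ(d) elements of order d, so the cyclic subgroups of order d number (#elements of order d)/φ(d).
Cyclic subgroups by order — order 1: 1; order 2: 7; order 3: 1; order 6: 1.
Total: 10.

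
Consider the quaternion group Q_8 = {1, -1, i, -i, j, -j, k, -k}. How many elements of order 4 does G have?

6

The elements of order 4 are: i, -i, j, -j, k, -k.
That's 6.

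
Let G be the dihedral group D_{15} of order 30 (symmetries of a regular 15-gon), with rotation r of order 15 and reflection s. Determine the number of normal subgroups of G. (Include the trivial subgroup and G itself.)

5

G has 28 subgroups. Checking conjugation-invariance by order — order 1: 1/1 normal; order 2: 0/15 normal; order 3: 1/1 normal; order 5: 1/1 normal; order 6: 0/5 normal; order 10: 0/3 normal; order 15: 1/1 normal; order 30: 1/1 normal.
Total normal subgroups: 5.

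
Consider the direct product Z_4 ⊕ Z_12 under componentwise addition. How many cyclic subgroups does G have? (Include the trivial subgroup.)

20

Group the elements of G by the cyclic subgroup they generate; each cyclic subgroup of order d accounts for φ(d) elements.
Cyclic subgroups by order — order 1: 1; order 2: 3; order 3: 1; order 4: 6; order 6: 3; order 12: 6.
Total: 20.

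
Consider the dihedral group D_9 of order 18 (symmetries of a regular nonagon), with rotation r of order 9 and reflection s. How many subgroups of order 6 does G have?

3

|G| = 18 and 6 | 18, so subgroups of order 6 are possible by Lagrange.
The subgroups of order 6 are: {e, r^3, r^6, r^2s, r^5s, r^8s}; {e, r^3, r^6, s, r^3s, r^6s}; {e, r^3, r^6, rs, r^4s, r^7s}.
So G has 3 subgroups of order 6.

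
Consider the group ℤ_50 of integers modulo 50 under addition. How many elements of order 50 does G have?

In a cyclic group of order 50, the number of elements of order d (for d | 50) is φ(d).
φ(50) = 20.

20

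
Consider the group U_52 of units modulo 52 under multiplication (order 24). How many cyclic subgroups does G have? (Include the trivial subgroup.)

Group the elements of G by the cyclic subgroup they generate; each cyclic subgroup of order d accounts for φ(d) elements.
Cyclic subgroups by order — order 1: 1; order 2: 3; order 3: 1; order 4: 2; order 6: 3; order 12: 2.
Total: 12.

12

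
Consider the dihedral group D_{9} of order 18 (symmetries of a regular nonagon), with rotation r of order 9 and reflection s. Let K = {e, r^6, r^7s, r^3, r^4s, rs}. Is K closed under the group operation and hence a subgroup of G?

|K| = 6 divides |G| = 18, consistent with Lagrange.
K contains the identity, every element's inverse is in K, and K is closed under ·: it is a subgroup.

Yes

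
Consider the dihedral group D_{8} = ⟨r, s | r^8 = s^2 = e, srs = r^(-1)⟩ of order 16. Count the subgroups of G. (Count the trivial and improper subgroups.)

|G| = 16, so by Lagrange every subgroup order divides 16. Divisors: 1, 2, 4, 8, 16.
Subgroups by order — order 1: 1; order 2: 9; order 4: 5; order 8: 3; order 16: 1.
Total: 1 + 9 + 5 + 3 + 1 = 19.

19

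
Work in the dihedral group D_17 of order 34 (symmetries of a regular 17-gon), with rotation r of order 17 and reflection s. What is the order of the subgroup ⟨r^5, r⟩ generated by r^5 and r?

|⟨r^5⟩| = 17 and |⟨r⟩| = 17, so |H| is a multiple of lcm(17, 17) = 17 and divides |G| = 34.
Closing under the operation: H = {e, r, r^2, r^3, r^4, r^5, r^6, r^7, r^8, r^9, r^10, r^11, r^12, r^13, r^14, r^15, r^16}, so |H| = 17.

17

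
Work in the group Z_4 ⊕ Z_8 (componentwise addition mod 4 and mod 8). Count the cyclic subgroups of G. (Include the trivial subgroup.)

14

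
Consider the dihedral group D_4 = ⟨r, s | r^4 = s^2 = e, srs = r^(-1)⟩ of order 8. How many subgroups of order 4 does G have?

3

|G| = 8 and 4 | 8, so subgroups of order 4 are possible by Lagrange.
The subgroups of order 4 are: {e, r, r^2, r^3}; {e, r^2, s, r^2s}; {e, r^2, rs, r^3s}.
So G has 3 subgroups of order 4.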